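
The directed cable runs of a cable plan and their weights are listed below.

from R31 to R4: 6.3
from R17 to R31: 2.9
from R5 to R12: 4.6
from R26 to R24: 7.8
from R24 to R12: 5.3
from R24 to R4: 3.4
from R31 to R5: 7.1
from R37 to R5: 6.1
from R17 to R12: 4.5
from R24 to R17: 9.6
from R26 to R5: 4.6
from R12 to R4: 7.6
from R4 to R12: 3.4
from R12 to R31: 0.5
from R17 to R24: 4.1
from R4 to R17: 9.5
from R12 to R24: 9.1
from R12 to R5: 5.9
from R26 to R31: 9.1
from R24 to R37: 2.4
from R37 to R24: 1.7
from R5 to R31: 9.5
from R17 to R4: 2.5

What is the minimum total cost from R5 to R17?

20.9

Running Dijkstra from R5:
R5: 0
R12: 4.6  (via R5)
R31: 5.1  (via R12)
R4: 11.4  (via R31)
R24: 13.7  (via R12)
R37: 16.1  (via R24)
R17: 20.9  (via R4)
Shortest route: R5 → R12 → R31 → R4 → R17 = 20.9.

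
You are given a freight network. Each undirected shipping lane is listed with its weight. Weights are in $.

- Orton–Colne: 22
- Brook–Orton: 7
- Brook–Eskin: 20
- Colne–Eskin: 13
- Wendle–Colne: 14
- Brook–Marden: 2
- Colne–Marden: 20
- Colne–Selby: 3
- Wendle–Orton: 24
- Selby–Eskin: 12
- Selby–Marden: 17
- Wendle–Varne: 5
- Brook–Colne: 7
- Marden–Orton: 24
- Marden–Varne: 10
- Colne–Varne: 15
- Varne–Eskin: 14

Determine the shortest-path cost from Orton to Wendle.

$24

Shortest distances from Orton:
Orton: 0
Brook: 7  (via Orton)
Marden: 9  (via Brook)
Colne: 14  (via Brook)
Selby: 17  (via Colne)
Varne: 19  (via Marden)
Wendle: 24  (via Orton)
Shortest route: Orton → Wendle = $24.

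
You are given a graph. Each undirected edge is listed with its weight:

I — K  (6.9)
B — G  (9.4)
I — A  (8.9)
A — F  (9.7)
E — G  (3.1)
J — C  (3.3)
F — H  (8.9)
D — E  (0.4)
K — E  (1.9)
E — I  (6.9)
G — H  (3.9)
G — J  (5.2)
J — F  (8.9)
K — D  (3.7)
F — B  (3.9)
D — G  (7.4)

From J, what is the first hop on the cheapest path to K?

Compare a few routes:
J → G → D → E → K: 5.2+7.4+0.4+1.9 = 14.9
J → G → E → K: 5.2+3.1+1.9 = 10.2
J → G → E → D → K: 5.2+3.1+0.4+3.7 = 12.4
J → G → D → K: 5.2+7.4+3.7 = 16.3
Cheapest is J → G → E → K at 10.2.
So from J the first move is to G.

G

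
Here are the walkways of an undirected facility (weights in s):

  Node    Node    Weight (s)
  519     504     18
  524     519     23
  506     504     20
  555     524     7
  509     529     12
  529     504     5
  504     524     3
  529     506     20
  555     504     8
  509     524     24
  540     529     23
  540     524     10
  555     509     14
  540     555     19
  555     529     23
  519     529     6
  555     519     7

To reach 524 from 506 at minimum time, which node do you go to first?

Enumerating some paths:
506 → 504 → 524: 20+3 = 23
506 → 529 → 504 → 524: 20+5+3 = 28
Cheapest is 506 → 504 → 524 at 23 s.
So from 506 the first move is to 504.

504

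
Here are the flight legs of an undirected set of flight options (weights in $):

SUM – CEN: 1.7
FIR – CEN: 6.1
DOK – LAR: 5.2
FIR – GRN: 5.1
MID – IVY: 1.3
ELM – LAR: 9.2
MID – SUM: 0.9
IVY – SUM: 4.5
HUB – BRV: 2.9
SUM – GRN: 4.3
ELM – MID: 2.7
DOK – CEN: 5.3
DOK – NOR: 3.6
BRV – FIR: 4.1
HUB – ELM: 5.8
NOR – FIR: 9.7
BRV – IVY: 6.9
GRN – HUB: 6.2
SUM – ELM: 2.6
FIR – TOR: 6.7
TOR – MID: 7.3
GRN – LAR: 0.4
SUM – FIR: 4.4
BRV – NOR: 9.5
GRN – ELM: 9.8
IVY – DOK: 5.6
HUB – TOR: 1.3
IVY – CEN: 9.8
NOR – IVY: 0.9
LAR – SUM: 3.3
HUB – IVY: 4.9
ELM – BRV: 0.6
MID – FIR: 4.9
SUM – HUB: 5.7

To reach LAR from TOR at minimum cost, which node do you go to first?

HUB

Compare a few routes:
TOR - MID - SUM - LAR: 7.3+0.9+3.3 = 11.5
TOR - HUB - BRV - ELM - SUM - LAR: 1.3+2.9+0.6+2.6+3.3 = 10.7
TOR - HUB - SUM - LAR: 1.3+5.7+3.3 = 10.3
TOR - HUB - GRN - LAR: 1.3+6.2+0.4 = 7.9
Cheapest is TOR - HUB - GRN - LAR at $7.9.
So from TOR the first move is to HUB.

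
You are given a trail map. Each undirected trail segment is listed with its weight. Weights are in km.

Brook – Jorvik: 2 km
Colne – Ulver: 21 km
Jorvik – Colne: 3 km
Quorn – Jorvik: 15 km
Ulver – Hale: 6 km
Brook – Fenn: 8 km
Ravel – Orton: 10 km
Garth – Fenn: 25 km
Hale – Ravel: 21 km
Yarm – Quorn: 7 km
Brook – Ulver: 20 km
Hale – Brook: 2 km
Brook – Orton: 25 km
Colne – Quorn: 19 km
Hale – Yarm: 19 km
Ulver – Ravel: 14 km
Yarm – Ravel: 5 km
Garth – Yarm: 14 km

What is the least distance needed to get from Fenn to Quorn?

Running Dijkstra from Fenn:
Fenn: 0
Brook: 8  (via Fenn)
Hale: 10  (via Brook)
Jorvik: 10  (via Brook)
Colne: 13  (via Jorvik)
Ulver: 16  (via Hale)
Garth: 25  (via Fenn)
Quorn: 25  (via Jorvik)
Shortest route: Fenn → Brook → Jorvik → Quorn = 25 km.

25 km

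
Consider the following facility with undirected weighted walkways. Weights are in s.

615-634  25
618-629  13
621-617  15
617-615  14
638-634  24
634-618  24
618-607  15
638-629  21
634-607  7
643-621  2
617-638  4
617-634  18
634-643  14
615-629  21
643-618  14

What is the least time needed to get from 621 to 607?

23 s

Shortest distances from 621:
621: 0
643: 2  (via 621)
617: 15  (via 621)
634: 16  (via 643)
618: 16  (via 643)
638: 19  (via 617)
607: 23  (via 634)
Shortest route: 621 → 643 → 634 → 607 = 23 s.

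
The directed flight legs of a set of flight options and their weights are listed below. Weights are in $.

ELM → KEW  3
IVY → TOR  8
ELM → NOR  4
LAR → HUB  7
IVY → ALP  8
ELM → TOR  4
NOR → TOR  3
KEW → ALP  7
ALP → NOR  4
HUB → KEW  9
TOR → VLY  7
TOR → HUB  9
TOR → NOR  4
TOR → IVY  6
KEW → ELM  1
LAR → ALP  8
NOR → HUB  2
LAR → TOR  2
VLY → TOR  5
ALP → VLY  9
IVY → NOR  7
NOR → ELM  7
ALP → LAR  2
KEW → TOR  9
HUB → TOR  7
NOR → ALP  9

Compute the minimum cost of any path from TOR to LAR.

Running Dijkstra from TOR:
TOR: 0
NOR: 4  (via TOR)
HUB: 6  (via NOR)
IVY: 6  (via TOR)
VLY: 7  (via TOR)
ELM: 11  (via NOR)
ALP: 13  (via NOR)
KEW: 14  (via ELM)
LAR: 15  (via ALP)
Shortest route: TOR–NOR–ALP–LAR = $15.

$15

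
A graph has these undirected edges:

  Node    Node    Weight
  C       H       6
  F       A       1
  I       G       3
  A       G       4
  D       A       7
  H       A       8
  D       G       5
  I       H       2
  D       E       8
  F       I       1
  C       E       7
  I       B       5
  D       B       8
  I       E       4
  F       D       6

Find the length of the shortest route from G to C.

Settle nodes by increasing distance from G:
G: 0
I: 3  (via G)
A: 4  (via G)
F: 4  (via I)
D: 5  (via G)
H: 5  (via I)
E: 7  (via I)
B: 8  (via I)
C: 11  (via H)
Shortest route: G → I → H → C = 11.

11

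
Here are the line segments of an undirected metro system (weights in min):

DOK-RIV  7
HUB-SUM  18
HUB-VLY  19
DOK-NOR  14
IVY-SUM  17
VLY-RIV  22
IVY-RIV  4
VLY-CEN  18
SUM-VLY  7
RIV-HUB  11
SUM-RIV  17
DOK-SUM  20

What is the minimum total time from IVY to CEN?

42 min

Running Dijkstra from IVY:
IVY: 0
RIV: 4  (via IVY)
DOK: 11  (via RIV)
HUB: 15  (via RIV)
SUM: 17  (via IVY)
VLY: 24  (via SUM)
NOR: 25  (via DOK)
CEN: 42  (via VLY)
Shortest route: IVY → SUM → VLY → CEN = 42 min.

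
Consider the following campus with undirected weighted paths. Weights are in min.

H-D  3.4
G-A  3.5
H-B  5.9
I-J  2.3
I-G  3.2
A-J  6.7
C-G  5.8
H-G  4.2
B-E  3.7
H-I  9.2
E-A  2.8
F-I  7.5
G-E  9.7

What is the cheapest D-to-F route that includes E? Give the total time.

Best D to E: D → H → B → E costing 13
Best E to F: E → A → G → I → F costing 17
Total via E: 13 + 17 = 30 min.

30 min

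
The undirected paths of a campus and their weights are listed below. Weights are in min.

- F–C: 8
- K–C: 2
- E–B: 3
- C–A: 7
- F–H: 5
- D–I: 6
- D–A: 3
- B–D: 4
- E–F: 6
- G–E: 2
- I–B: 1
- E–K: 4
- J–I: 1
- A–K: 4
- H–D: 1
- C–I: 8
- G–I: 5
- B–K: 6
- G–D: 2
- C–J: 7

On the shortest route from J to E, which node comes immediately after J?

Candidate routes:
J → I → B → E: 1+1+3 = 5
J → I → G → E: 1+5+2 = 8
Cheapest is J → I → B → E at 5 min.
So from J the first move is to I.

I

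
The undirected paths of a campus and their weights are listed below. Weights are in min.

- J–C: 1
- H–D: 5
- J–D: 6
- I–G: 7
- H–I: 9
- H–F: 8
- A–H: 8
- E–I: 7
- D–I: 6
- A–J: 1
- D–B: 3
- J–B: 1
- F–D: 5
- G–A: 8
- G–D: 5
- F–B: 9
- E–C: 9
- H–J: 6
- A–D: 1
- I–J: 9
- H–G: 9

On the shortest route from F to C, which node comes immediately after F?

D

Candidate routes:
F → D → B → J → C: 5+3+1+1 = 10
F → D → A → J → C: 5+1+1+1 = 8
Cheapest is F → D → A → J → C at 8 min.
So from F the first move is to D.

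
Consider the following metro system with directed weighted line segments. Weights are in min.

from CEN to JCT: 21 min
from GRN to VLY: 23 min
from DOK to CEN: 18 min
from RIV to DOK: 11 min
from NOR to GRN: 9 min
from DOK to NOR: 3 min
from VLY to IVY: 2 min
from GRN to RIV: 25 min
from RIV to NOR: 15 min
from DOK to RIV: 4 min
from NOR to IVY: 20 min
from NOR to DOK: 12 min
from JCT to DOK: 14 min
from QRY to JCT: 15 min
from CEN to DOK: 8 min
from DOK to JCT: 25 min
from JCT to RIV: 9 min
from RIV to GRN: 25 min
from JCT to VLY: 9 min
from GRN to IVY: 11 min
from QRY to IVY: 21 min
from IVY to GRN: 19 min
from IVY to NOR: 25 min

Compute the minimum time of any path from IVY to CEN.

55 min

Enumerating some paths:
IVY → NOR → GRN → RIV → DOK → CEN: 25+9+25+11+18 = 88
IVY → GRN → RIV → DOK → CEN: 19+25+11+18 = 73
IVY → NOR → DOK → CEN: 25+12+18 = 55
IVY → GRN → RIV → NOR → DOK → CEN: 19+25+15+12+18 = 89
Cheapest is IVY → NOR → DOK → CEN at 55 min.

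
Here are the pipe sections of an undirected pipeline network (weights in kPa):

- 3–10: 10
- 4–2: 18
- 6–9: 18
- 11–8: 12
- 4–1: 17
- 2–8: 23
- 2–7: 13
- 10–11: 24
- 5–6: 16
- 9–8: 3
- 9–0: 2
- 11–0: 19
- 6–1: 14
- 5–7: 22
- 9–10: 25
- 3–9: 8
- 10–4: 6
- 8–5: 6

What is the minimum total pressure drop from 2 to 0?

28 kPa

Shortest distances from 2:
2: 0
7: 13  (via 2)
4: 18  (via 2)
8: 23  (via 2)
10: 24  (via 4)
9: 26  (via 8)
0: 28  (via 9)
Shortest route: 2–8–9–0 = 28 kPa.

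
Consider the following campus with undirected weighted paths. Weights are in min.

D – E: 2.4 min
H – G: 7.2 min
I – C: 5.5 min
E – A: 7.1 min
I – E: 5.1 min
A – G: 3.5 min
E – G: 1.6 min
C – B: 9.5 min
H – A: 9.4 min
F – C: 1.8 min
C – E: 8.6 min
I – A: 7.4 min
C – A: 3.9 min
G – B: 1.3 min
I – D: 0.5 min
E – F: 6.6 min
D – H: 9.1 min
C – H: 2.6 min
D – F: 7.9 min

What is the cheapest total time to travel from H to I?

8.1 min

Running Dijkstra from H:
H: 0
C: 2.6  (via H)
F: 4.4  (via C)
A: 6.5  (via C)
G: 7.2  (via H)
I: 8.1  (via C)
Shortest route: H → C → I = 8.1 min.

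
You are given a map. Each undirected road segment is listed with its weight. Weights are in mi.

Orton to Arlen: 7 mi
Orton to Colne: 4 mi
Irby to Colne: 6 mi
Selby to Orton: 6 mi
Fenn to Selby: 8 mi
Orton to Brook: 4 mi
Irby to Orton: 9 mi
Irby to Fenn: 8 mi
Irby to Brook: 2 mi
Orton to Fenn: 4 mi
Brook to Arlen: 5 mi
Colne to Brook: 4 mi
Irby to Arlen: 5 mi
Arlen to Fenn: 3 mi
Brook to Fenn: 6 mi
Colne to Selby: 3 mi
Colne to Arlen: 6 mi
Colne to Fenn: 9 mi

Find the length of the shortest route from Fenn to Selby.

Compare a few routes:
Fenn–Orton–Selby: 4+6 = 10
Fenn–Selby: 8 = 8
The minimum is 8 mi via Fenn–Selby.

8 mi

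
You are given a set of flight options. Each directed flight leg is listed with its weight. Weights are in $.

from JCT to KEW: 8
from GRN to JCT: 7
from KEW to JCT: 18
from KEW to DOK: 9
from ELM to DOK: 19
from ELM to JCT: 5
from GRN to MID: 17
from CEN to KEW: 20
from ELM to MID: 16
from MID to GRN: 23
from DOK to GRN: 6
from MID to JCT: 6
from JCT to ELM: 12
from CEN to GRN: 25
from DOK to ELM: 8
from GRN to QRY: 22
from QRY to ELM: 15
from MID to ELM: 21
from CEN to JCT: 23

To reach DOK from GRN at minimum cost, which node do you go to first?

Compare a few routes:
GRN - MID - JCT - KEW - DOK: 17+6+8+9 = 40
GRN - JCT - ELM - DOK: 7+12+19 = 38
GRN - MID - JCT - ELM - DOK: 17+6+12+19 = 54
GRN - JCT - KEW - DOK: 7+8+9 = 24
Cheapest is GRN - JCT - KEW - DOK at $24.
So from GRN the first move is to JCT.

JCT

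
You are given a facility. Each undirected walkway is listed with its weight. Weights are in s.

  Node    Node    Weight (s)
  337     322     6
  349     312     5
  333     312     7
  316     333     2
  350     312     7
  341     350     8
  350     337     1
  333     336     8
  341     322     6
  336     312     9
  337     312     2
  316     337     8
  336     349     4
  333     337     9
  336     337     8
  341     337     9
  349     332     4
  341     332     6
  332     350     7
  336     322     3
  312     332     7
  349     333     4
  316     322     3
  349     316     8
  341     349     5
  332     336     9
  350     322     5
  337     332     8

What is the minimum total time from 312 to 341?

Shortest distances from 312:
312: 0
337: 2  (via 312)
350: 3  (via 337)
349: 5  (via 312)
333: 7  (via 312)
332: 7  (via 312)
322: 8  (via 337)
336: 9  (via 312)
316: 9  (via 333)
341: 10  (via 349)
Shortest route: 312–349–341 = 10 s.

10 s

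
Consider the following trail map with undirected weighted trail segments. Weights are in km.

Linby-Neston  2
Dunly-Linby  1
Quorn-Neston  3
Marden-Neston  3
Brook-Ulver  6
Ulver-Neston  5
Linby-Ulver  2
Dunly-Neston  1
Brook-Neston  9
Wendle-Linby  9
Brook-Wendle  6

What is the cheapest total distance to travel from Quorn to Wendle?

Settle nodes by increasing distance from Quorn:
Quorn: 0
Neston: 3  (via Quorn)
Dunly: 4  (via Neston)
Linby: 5  (via Neston)
Marden: 6  (via Neston)
Ulver: 7  (via Linby)
Brook: 12  (via Neston)
Wendle: 14  (via Linby)
Shortest route: Quorn–Neston–Linby–Wendle = 14 km.

14 km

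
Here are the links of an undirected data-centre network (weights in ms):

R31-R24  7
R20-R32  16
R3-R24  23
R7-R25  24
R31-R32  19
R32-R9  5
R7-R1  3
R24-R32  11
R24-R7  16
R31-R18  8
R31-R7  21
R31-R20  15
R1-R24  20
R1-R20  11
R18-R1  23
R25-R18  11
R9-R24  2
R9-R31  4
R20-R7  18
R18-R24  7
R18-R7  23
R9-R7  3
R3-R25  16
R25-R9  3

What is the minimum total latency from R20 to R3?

36 ms

Running Dijkstra from R20:
R20: 0
R1: 11  (via R20)
R7: 14  (via R1)
R31: 15  (via R20)
R32: 16  (via R20)
R9: 17  (via R7)
R24: 19  (via R9)
R25: 20  (via R9)
R18: 23  (via R31)
R3: 36  (via R25)
Shortest route: R20 → R1 → R7 → R9 → R25 → R3 = 36 ms.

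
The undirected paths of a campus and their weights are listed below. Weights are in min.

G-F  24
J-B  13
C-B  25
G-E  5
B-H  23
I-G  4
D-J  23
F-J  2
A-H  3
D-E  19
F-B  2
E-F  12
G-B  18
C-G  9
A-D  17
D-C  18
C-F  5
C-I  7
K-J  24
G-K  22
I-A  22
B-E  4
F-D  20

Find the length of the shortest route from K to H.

Running Dijkstra from K:
K: 0
G: 22  (via K)
J: 24  (via K)
F: 26  (via J)
I: 26  (via G)
E: 27  (via G)
B: 28  (via F)
C: 31  (via G)
D: 46  (via F)
A: 48  (via I)
H: 51  (via B)
Shortest route: K → J → F → B → H = 51 min.

51 min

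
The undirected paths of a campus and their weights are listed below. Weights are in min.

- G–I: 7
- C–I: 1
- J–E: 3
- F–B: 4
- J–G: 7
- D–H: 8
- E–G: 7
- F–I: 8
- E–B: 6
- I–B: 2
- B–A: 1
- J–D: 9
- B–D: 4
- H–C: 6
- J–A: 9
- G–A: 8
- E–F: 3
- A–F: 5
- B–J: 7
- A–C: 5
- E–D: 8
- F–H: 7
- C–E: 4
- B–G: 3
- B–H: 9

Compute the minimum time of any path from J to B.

7 min

Candidate routes:
J → E → B: 3+6 = 9
J → E → C → I → B: 3+4+1+2 = 10
J → E → F → B: 3+3+4 = 10
J → B: 7 = 7
The minimum is 7 min via J → B.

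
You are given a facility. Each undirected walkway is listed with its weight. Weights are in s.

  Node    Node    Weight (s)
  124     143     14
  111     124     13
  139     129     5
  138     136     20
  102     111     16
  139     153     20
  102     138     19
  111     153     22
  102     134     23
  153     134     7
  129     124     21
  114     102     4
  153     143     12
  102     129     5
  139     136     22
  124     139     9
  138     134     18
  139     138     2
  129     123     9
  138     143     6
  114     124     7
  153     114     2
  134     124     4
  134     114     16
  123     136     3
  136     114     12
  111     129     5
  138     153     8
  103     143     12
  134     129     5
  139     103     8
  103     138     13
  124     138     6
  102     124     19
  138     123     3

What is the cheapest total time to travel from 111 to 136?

17 s

Shortest distances from 111:
111: 0
129: 5  (via 111)
139: 10  (via 129)
134: 10  (via 129)
102: 10  (via 129)
138: 12  (via 139)
124: 13  (via 111)
114: 14  (via 102)
123: 14  (via 129)
153: 16  (via 114)
136: 17  (via 123)
Shortest route: 111–129–123–136 = 17 s.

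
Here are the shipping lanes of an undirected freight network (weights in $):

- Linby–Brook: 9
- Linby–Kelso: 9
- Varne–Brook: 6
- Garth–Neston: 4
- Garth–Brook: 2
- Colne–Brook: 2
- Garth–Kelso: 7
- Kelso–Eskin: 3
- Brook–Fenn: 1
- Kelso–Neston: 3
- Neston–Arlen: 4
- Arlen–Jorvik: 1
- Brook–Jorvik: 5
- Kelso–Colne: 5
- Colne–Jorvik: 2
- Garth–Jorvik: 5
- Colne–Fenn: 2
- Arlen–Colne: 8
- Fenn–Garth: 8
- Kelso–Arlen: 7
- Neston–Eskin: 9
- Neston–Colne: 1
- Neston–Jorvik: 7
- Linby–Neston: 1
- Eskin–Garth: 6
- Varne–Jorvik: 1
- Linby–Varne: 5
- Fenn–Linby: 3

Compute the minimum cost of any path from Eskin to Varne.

Enumerating some paths:
Eskin → Garth → Jorvik → Varne: 6+5+1 = 12
Eskin → Kelso → Neston → Colne → Jorvik → Varne: 3+3+1+2+1 = 10
Eskin → Kelso → Colne → Jorvik → Varne: 3+5+2+1 = 11
Eskin → Kelso → Arlen → Jorvik → Varne: 3+7+1+1 = 12
Cheapest is Eskin → Kelso → Neston → Colne → Jorvik → Varne at $10.

$10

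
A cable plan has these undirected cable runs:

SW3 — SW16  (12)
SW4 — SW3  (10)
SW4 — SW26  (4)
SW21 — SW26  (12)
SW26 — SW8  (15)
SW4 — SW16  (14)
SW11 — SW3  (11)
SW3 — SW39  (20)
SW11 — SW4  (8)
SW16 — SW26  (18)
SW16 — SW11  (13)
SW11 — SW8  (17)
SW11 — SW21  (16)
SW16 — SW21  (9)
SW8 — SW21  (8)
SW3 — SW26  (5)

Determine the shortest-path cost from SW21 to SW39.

Enumerating some paths:
SW21–SW16–SW3–SW39: 9+12+20 = 41
SW21–SW26–SW3–SW39: 12+5+20 = 37
SW21–SW26–SW4–SW3–SW39: 12+4+10+20 = 46
SW21–SW11–SW3–SW39: 16+11+20 = 47
The minimum is 37 via SW21–SW26–SW3–SW39.

37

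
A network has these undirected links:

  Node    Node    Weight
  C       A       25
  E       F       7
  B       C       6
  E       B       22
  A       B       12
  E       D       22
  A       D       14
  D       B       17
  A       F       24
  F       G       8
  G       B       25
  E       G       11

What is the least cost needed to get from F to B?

Settle nodes by increasing distance from F:
F: 0
E: 7  (via F)
G: 8  (via F)
A: 24  (via F)
B: 29  (via E)
Shortest route: F → E → B = 29.

29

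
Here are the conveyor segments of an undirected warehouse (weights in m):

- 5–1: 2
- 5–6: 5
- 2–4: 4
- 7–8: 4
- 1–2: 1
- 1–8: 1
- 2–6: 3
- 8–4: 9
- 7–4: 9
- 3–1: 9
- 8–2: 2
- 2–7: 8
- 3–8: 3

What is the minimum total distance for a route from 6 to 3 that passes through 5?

Shortest 6→5: 6–5 = 5
Shortest 5→3: 5–1–8–3 = 6
Total via 5: 5 + 6 = 11 m.

11 m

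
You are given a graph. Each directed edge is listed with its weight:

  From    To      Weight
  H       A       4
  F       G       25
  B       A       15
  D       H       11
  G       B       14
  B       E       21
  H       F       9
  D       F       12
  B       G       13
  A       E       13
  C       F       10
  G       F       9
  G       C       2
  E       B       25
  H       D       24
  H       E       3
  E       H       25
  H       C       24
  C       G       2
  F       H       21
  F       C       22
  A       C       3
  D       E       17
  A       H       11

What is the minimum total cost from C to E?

Running Dijkstra from C:
C: 0
G: 2  (via C)
F: 10  (via C)
B: 16  (via G)
A: 31  (via B)
H: 31  (via F)
E: 34  (via H)
Shortest route: C–F–H–E = 34.

34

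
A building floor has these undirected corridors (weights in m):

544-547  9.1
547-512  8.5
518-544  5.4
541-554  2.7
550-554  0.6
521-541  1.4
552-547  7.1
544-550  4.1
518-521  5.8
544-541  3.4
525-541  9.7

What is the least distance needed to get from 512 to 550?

21.7 m

Running Dijkstra from 512:
512: 0
547: 8.5  (via 512)
552: 15.6  (via 547)
544: 17.6  (via 547)
541: 21  (via 544)
550: 21.7  (via 544)
Shortest route: 512–547–544–550 = 21.7 m.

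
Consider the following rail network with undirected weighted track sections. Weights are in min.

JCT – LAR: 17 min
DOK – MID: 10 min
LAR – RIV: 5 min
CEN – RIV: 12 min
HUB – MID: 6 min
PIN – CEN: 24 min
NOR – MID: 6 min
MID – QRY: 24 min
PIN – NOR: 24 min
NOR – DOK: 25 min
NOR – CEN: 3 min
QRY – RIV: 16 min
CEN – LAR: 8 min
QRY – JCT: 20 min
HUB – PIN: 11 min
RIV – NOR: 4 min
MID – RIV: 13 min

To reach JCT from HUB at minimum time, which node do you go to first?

MID

Candidate routes:
HUB - MID - NOR - CEN - LAR - JCT: 6+6+3+8+17 = 40
HUB - MID - NOR - RIV - LAR - JCT: 6+6+4+5+17 = 38
The minimum is 38 min via HUB - MID - NOR - RIV - LAR - JCT.
So from HUB the first move is to MID.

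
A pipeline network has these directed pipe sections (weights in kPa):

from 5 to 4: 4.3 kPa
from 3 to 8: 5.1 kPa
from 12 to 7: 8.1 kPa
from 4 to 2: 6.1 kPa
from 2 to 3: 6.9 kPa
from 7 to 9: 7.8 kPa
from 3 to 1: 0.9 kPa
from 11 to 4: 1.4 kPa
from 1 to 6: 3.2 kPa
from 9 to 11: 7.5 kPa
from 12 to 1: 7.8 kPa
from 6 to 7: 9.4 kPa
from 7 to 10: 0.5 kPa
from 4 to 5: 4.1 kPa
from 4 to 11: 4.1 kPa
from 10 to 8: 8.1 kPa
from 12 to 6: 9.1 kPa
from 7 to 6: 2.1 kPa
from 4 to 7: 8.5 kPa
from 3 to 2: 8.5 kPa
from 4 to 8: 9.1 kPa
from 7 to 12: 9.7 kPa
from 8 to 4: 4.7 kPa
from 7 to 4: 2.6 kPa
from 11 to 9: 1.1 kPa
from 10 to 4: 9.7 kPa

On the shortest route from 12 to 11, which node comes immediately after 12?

7

Candidate routes:
12 - 7 - 4 - 11: 8.1+2.6+4.1 = 14.8
12 - 7 - 10 - 4 - 11: 8.1+0.5+9.7+4.1 = 22.4
Cheapest is 12 - 7 - 4 - 11 at 14.8 kPa.
So from 12 the first move is to 7.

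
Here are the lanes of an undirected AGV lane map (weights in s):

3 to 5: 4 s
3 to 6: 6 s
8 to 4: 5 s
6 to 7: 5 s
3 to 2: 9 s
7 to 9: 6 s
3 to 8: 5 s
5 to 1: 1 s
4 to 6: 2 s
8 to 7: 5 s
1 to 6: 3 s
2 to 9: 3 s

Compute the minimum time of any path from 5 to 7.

9 s

Shortest distances from 5:
5: 0
1: 1  (via 5)
3: 4  (via 5)
6: 4  (via 1)
4: 6  (via 6)
7: 9  (via 6)
Shortest route: 5 → 1 → 6 → 7 = 9 s.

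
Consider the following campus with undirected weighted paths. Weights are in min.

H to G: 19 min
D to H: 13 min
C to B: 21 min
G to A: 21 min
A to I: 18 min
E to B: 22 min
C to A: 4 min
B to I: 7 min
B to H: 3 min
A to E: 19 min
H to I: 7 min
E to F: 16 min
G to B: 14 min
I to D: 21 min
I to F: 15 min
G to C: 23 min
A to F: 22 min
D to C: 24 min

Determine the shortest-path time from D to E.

Candidate routes:
D - H - I - B - E: 13+7+7+22 = 49
D - H - B - E: 13+3+22 = 38
D - C - A - E: 24+4+19 = 47
The minimum is 38 min via D - H - B - E.

38 min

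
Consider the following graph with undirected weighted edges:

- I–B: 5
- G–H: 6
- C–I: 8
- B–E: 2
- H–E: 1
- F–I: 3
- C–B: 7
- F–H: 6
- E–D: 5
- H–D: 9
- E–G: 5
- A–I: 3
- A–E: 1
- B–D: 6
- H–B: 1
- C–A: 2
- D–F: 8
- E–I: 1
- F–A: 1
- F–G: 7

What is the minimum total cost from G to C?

8

Settle nodes by increasing distance from G:
G: 0
E: 5  (via G)
A: 6  (via E)
H: 6  (via G)
I: 6  (via E)
B: 7  (via E)
F: 7  (via G)
C: 8  (via A)
Shortest route: G → E → A → C = 8.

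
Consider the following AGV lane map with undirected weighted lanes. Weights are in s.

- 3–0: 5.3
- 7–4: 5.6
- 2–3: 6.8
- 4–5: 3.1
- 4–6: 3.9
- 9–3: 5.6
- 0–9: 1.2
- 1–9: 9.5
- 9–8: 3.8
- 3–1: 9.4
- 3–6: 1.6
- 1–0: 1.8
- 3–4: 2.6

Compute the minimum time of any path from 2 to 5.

12.5 s

Enumerating some paths:
2 - 3 - 6 - 4 - 5: 6.8+1.6+3.9+3.1 = 15.4
2 - 3 - 4 - 5: 6.8+2.6+3.1 = 12.5
Cheapest is 2 - 3 - 4 - 5 at 12.5 s.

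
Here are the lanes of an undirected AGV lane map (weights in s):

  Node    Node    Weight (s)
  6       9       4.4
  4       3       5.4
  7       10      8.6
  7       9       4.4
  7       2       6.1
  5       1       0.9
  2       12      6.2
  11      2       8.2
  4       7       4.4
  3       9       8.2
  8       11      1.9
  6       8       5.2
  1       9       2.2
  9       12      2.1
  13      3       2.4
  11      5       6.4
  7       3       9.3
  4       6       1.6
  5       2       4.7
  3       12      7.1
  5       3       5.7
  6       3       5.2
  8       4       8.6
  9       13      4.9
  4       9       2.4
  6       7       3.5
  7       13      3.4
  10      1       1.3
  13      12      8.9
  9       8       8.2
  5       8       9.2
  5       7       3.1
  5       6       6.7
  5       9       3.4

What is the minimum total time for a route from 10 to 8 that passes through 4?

Shortest 10→4: 10 → 1 → 9 → 4 = 5.9
Best 4 to 8: 4 → 6 → 8 costing 6.8
Total via 4: 5.9 + 6.8 = 12.7 s.

12.7 s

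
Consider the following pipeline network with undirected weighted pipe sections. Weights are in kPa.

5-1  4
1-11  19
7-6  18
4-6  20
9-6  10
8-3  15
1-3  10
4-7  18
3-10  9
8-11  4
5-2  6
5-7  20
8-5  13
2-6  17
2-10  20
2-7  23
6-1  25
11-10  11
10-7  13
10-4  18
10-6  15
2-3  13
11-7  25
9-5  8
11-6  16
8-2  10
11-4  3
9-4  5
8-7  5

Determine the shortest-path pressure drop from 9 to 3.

Settle nodes by increasing distance from 9:
9: 0
4: 5  (via 9)
5: 8  (via 9)
11: 8  (via 4)
6: 10  (via 9)
1: 12  (via 5)
8: 12  (via 11)
2: 14  (via 5)
7: 17  (via 8)
10: 19  (via 11)
3: 22  (via 1)
Shortest route: 9–5–1–3 = 22 kPa.

22 kPa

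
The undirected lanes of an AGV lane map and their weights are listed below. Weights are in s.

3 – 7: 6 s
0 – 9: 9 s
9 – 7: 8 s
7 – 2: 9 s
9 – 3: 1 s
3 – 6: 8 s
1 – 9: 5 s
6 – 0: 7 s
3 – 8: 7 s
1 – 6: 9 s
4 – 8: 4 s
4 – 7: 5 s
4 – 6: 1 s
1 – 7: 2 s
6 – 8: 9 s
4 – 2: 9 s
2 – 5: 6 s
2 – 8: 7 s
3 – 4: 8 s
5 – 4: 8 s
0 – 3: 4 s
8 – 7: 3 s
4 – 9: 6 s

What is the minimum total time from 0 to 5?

Shortest distances from 0:
0: 0
3: 4  (via 0)
9: 5  (via 3)
6: 7  (via 0)
4: 8  (via 6)
1: 10  (via 9)
7: 10  (via 3)
8: 11  (via 3)
5: 16  (via 4)
Shortest route: 0–6–4–5 = 16 s.

16 s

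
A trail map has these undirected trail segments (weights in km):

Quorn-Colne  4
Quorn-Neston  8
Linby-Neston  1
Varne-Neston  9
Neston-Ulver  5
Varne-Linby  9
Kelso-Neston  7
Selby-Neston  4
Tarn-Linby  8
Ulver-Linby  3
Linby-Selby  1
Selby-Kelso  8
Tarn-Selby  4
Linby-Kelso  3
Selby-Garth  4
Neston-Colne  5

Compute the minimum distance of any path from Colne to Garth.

11 km

Running Dijkstra from Colne:
Colne: 0
Quorn: 4  (via Colne)
Neston: 5  (via Colne)
Linby: 6  (via Neston)
Selby: 7  (via Linby)
Ulver: 9  (via Linby)
Kelso: 9  (via Linby)
Tarn: 11  (via Selby)
Garth: 11  (via Selby)
Shortest route: Colne–Neston–Linby–Selby–Garth = 11 km.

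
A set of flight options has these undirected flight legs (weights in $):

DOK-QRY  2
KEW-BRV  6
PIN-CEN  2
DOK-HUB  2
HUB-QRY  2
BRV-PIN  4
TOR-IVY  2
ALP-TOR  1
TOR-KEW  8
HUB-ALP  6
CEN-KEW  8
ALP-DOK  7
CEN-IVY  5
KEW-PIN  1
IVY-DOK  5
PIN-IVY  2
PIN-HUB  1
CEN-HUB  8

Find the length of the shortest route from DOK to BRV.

$7

Compare a few routes:
DOK - HUB - PIN - KEW - BRV: 2+1+1+6 = 10
DOK - QRY - HUB - PIN - BRV: 2+2+1+4 = 9
DOK - HUB - PIN - BRV: 2+1+4 = 7
Cheapest is DOK - HUB - PIN - BRV at $7.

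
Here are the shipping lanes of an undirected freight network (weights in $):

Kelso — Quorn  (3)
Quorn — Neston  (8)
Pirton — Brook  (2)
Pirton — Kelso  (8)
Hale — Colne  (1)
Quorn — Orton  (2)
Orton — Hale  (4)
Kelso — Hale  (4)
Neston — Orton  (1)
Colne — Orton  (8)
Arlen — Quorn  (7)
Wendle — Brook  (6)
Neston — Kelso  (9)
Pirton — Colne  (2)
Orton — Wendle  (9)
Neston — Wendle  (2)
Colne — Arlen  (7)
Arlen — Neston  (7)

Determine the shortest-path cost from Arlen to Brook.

Compare a few routes:
Arlen - Colne - Pirton - Brook: 7+2+2 = 11
Arlen - Neston - Wendle - Brook: 7+2+6 = 15
Arlen - Neston - Orton - Hale - Colne - Pirton - Brook: 7+1+4+1+2+2 = 17
The minimum is $11 via Arlen - Colne - Pirton - Brook.

$11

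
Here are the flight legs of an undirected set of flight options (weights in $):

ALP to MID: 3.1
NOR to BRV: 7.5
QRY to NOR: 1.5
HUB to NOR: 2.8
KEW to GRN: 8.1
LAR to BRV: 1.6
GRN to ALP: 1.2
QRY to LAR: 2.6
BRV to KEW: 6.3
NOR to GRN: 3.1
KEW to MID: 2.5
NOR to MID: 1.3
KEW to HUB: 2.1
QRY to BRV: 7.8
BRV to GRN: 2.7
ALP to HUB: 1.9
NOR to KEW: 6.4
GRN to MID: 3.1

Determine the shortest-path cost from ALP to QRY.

$5.8

Candidate routes:
ALP → HUB → NOR → QRY: 1.9+2.8+1.5 = 6.2
ALP → MID → NOR → QRY: 3.1+1.3+1.5 = 5.9
ALP → GRN → NOR → QRY: 1.2+3.1+1.5 = 5.8
Cheapest is ALP → GRN → NOR → QRY at $5.8.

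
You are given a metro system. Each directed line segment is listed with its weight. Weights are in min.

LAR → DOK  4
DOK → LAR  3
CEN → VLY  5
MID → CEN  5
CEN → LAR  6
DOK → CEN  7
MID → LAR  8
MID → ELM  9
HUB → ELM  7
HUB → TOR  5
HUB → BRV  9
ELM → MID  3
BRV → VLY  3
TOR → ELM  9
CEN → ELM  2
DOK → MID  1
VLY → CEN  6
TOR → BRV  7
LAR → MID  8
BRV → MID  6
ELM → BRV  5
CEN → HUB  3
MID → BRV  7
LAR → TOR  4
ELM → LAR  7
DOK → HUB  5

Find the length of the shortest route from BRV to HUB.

12 min

Enumerating some paths:
BRV → MID → CEN → HUB: 6+5+3 = 14
BRV → MID → LAR → DOK → HUB: 6+8+4+5 = 23
BRV → VLY → CEN → HUB: 3+6+3 = 12
BRV → VLY → CEN → LAR → DOK → HUB: 3+6+6+4+5 = 24
The minimum is 12 min via BRV → VLY → CEN → HUB.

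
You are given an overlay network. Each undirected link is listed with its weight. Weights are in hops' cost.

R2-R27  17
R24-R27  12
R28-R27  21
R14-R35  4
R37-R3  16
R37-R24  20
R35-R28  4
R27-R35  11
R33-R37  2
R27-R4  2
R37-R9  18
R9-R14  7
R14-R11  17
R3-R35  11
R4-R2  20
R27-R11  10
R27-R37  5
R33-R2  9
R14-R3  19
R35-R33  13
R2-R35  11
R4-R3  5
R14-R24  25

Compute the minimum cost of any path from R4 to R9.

24 hops' cost

Enumerating some paths:
R4–R27–R35–R14–R9: 2+11+4+7 = 24
R4–R27–R37–R9: 2+5+18 = 25
R4–R3–R35–R14–R9: 5+11+4+7 = 27
The minimum is 24 hops' cost via R4–R27–R35–R14–R9.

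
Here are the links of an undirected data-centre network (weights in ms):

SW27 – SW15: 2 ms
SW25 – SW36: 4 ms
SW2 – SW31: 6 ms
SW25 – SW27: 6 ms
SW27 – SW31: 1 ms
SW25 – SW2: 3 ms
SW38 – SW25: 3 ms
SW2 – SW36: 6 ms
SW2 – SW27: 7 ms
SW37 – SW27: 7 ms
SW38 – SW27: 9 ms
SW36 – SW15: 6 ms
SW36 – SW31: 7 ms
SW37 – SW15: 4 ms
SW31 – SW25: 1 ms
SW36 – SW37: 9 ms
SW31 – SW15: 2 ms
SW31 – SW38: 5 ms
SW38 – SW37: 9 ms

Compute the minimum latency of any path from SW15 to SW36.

Running Dijkstra from SW15:
SW15: 0
SW31: 2  (via SW15)
SW27: 2  (via SW15)
SW25: 3  (via SW31)
SW37: 4  (via SW15)
SW38: 6  (via SW25)
SW36: 6  (via SW15)
Shortest route: SW15 → SW36 = 6 ms.

6 ms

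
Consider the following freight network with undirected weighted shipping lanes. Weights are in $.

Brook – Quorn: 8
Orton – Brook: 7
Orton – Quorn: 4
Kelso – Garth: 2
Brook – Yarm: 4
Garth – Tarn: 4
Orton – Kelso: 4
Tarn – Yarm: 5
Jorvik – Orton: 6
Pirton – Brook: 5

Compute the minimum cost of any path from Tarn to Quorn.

Compare a few routes:
Tarn - Garth - Kelso - Orton - Quorn: 4+2+4+4 = 14
Tarn - Garth - Kelso - Orton - Brook - Quorn: 4+2+4+7+8 = 25
Tarn - Yarm - Brook - Quorn: 5+4+8 = 17
Tarn - Yarm - Brook - Orton - Quorn: 5+4+7+4 = 20
Cheapest is Tarn - Garth - Kelso - Orton - Quorn at $14.

$14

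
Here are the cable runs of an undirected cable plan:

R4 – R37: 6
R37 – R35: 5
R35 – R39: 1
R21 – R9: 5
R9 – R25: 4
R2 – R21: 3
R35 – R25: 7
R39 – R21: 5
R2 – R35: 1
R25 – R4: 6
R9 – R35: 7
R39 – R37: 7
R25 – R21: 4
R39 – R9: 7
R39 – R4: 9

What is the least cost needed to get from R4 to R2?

Running Dijkstra from R4:
R4: 0
R37: 6  (via R4)
R25: 6  (via R4)
R39: 9  (via R4)
R21: 10  (via R25)
R9: 10  (via R25)
R35: 10  (via R39)
R2: 11  (via R35)
Shortest route: R4–R39–R35–R2 = 11.

11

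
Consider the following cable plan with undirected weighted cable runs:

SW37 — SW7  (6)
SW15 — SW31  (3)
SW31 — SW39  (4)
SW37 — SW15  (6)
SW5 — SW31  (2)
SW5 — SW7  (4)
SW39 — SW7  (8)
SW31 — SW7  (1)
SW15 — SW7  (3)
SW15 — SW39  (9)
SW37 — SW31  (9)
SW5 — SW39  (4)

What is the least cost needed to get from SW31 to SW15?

Settle nodes by increasing distance from SW31:
SW31: 0
SW7: 1  (via SW31)
SW5: 2  (via SW31)
SW15: 3  (via SW31)
Shortest route: SW31–SW15 = 3.

3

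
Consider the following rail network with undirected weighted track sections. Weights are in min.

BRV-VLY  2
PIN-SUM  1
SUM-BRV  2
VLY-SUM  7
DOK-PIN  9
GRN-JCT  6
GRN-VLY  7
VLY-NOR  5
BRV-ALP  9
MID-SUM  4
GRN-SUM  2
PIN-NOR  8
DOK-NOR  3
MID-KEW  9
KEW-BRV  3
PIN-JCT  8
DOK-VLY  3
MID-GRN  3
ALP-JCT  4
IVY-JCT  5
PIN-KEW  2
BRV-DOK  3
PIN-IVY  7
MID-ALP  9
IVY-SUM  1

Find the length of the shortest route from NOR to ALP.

Compare a few routes:
NOR → DOK → BRV → ALP: 3+3+9 = 15
NOR → DOK → VLY → BRV → ALP: 3+3+2+9 = 17
NOR → VLY → BRV → ALP: 5+2+9 = 16
NOR → DOK → BRV → SUM → IVY → JCT → ALP: 3+3+2+1+5+4 = 18
Cheapest is NOR → DOK → BRV → ALP at 15 min.

15 min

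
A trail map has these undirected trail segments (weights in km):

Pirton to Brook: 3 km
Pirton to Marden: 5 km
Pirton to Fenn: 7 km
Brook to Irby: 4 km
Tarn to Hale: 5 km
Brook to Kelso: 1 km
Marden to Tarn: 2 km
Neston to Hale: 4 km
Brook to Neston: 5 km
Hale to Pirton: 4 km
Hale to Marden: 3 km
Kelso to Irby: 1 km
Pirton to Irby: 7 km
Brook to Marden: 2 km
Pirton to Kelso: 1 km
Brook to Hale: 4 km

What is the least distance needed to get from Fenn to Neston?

14 km

Shortest distances from Fenn:
Fenn: 0
Pirton: 7  (via Fenn)
Kelso: 8  (via Pirton)
Brook: 9  (via Kelso)
Irby: 9  (via Kelso)
Hale: 11  (via Pirton)
Marden: 11  (via Brook)
Tarn: 13  (via Marden)
Neston: 14  (via Brook)
Shortest route: Fenn → Pirton → Kelso → Brook → Neston = 14 km.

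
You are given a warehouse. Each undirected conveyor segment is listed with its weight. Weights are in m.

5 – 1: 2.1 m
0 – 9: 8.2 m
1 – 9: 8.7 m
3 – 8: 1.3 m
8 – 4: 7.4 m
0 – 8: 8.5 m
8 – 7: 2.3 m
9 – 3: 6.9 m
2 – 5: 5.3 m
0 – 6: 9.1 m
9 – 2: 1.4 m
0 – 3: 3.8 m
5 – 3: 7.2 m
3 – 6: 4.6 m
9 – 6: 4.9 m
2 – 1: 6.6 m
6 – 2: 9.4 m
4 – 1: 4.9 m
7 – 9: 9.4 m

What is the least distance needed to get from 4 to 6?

13.3 m

Running Dijkstra from 4:
4: 0
1: 4.9  (via 4)
5: 7  (via 1)
8: 7.4  (via 4)
3: 8.7  (via 8)
7: 9.7  (via 8)
2: 11.5  (via 1)
0: 12.5  (via 3)
9: 12.9  (via 2)
6: 13.3  (via 3)
Shortest route: 4–8–3–6 = 13.3 m.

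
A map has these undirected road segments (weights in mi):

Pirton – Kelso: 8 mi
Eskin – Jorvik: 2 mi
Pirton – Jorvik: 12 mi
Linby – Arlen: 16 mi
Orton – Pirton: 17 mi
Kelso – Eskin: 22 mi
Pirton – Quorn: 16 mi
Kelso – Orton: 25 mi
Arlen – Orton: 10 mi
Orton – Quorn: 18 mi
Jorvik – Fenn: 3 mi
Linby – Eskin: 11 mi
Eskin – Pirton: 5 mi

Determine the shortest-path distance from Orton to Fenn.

27 mi

Shortest distances from Orton:
Orton: 0
Arlen: 10  (via Orton)
Pirton: 17  (via Orton)
Quorn: 18  (via Orton)
Eskin: 22  (via Pirton)
Jorvik: 24  (via Eskin)
Kelso: 25  (via Orton)
Linby: 26  (via Arlen)
Fenn: 27  (via Jorvik)
Shortest route: Orton–Pirton–Eskin–Jorvik–Fenn = 27 mi.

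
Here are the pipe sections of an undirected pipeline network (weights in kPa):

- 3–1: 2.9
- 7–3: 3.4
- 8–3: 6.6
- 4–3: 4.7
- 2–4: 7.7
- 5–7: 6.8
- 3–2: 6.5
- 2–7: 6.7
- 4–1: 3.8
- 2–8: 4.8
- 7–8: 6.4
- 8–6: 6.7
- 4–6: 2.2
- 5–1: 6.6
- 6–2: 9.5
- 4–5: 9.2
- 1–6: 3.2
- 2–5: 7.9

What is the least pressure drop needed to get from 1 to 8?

9.5 kPa

Enumerating some paths:
1 - 3 - 8: 2.9+6.6 = 9.5
1 - 6 - 8: 3.2+6.7 = 9.9
Cheapest is 1 - 3 - 8 at 9.5 kPa.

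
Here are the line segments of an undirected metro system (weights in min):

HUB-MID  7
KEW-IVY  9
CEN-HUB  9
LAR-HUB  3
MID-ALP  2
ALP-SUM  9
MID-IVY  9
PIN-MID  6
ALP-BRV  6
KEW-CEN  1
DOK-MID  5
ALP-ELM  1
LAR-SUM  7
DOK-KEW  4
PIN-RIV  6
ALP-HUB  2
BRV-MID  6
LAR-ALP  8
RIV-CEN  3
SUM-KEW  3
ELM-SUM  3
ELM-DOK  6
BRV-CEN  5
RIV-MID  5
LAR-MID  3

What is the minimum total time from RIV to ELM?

8 min

Settle nodes by increasing distance from RIV:
RIV: 0
CEN: 3  (via RIV)
KEW: 4  (via CEN)
MID: 5  (via RIV)
PIN: 6  (via RIV)
SUM: 7  (via KEW)
ALP: 7  (via MID)
BRV: 8  (via CEN)
ELM: 8  (via ALP)
Shortest route: RIV → MID → ALP → ELM = 8 min.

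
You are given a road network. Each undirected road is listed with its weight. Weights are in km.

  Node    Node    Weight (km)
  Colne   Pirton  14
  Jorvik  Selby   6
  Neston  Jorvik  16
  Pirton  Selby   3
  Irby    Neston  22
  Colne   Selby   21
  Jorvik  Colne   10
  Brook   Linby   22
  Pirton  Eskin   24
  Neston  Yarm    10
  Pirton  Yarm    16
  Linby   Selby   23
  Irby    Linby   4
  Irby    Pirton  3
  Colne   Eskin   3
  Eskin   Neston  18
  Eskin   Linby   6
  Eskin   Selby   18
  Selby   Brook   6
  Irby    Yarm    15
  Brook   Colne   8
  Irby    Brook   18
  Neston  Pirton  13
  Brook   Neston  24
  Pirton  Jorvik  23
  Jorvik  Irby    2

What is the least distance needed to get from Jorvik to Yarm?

Running Dijkstra from Jorvik:
Jorvik: 0
Irby: 2  (via Jorvik)
Pirton: 5  (via Irby)
Selby: 6  (via Jorvik)
Linby: 6  (via Irby)
Colne: 10  (via Jorvik)
Eskin: 12  (via Linby)
Brook: 12  (via Selby)
Neston: 16  (via Jorvik)
Yarm: 17  (via Irby)
Shortest route: Jorvik–Irby–Yarm = 17 km.

17 km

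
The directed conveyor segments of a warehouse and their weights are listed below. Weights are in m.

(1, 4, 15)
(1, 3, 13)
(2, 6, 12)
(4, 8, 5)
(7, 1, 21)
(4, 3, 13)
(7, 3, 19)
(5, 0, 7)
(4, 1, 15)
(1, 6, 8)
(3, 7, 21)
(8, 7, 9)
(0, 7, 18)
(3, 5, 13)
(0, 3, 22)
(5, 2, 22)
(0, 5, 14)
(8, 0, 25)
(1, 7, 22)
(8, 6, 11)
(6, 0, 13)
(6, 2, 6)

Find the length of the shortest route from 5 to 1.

46 m

Settle nodes by increasing distance from 5:
5: 0
0: 7  (via 5)
2: 22  (via 5)
7: 25  (via 0)
3: 29  (via 0)
6: 34  (via 2)
1: 46  (via 7)
Shortest route: 5 → 0 → 7 → 1 = 46 m.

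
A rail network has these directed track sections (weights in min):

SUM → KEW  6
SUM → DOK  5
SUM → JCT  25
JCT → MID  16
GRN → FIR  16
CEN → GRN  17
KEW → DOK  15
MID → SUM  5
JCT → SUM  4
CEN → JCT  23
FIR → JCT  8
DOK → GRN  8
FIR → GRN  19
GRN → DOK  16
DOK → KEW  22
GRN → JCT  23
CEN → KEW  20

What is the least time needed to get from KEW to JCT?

46 min

Running Dijkstra from KEW:
KEW: 0
DOK: 15  (via KEW)
GRN: 23  (via DOK)
FIR: 39  (via GRN)
JCT: 46  (via GRN)
Shortest route: KEW → DOK → GRN → JCT = 46 min.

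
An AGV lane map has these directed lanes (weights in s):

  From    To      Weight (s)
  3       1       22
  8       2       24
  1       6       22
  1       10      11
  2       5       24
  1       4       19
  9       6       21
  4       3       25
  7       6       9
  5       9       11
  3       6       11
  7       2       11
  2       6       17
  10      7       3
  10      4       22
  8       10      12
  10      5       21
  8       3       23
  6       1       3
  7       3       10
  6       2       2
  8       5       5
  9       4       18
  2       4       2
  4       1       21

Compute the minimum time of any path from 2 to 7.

34 s

Candidate routes:
2–4–1–10–7: 2+21+11+3 = 37
2–6–1–10–7: 17+3+11+3 = 34
Cheapest is 2–6–1–10–7 at 34 s.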